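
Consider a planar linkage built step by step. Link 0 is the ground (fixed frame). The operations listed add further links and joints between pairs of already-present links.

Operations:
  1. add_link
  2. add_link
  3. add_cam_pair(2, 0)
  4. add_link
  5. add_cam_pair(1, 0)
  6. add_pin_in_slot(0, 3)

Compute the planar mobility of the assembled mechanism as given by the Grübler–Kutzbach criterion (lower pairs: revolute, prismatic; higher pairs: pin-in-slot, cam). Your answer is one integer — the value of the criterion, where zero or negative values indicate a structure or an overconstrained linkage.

link 0 = ground. State L|J1|J2 = 1|0|0
+link1  2|0|0
+link2  3|0|0
C(2,0) f=2→J2  3|0|1
+link3  4|0|1
C(1,0) f=2→J2  4|0|2
PS(0,3) f=2→J2  4|0|3
M = 3(4−1)−2·0−3 = 9−0−3 = 6

M = 6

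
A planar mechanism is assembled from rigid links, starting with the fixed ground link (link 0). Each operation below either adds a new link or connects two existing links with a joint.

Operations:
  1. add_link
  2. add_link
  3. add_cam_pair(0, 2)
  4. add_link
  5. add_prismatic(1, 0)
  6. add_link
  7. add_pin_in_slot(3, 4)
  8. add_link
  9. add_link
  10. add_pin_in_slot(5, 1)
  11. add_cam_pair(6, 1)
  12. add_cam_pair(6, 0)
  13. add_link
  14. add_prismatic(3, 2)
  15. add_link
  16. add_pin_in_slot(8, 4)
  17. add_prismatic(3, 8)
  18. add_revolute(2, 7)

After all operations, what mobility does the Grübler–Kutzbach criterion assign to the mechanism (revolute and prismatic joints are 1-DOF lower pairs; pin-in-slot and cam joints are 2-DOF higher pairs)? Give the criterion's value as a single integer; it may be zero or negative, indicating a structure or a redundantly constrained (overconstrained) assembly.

L=1 J1=0 J2=0
add link → L=2 J1=0 J2=0
add link → L=3 J1=0 J2=0
C@0,2 dof=2 J2 → L=3 J1=0 J2=1
add link → L=4 J1=0 J2=1
P@1,0 dof=1 J1 → L=4 J1=1 J2=1
add link → L=5 J1=1 J2=1
PS@3,4 dof=2 J2 → L=5 J1=1 J2=2
add link → L=6 J1=1 J2=2
add link → L=7 J1=1 J2=2
PS@5,1 dof=2 J2 → L=7 J1=1 J2=3
C@6,1 dof=2 J2 → L=7 J1=1 J2=4
C@6,0 dof=2 J2 → L=7 J1=1 J2=5
add link → L=8 J1=1 J2=5
P@3,2 dof=1 J1 → L=8 J1=2 J2=5
add link → L=9 J1=2 J2=5
PS@8,4 dof=2 J2 → L=9 J1=2 J2=6
P@3,8 dof=1 J1 → L=9 J1=3 J2=6
R@2,7 dof=1 J1 → L=9 J1=4 J2=6
M=3(L−1)−2J1−J2=3·8−2·4−6=10

M = 10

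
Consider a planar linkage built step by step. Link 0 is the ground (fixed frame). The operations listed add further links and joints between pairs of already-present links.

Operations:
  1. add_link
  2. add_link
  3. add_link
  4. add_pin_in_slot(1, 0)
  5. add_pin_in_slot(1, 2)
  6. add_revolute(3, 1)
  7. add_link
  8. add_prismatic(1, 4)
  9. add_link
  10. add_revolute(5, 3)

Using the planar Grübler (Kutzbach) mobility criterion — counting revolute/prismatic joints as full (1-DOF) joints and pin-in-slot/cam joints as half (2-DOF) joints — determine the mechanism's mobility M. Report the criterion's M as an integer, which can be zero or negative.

ground; <1,0,0>
#1 <2,0,0>
#2 <3,0,0>
#3 <4,0,0>
PS:1↔0 J2 <4,0,1>
PS:1↔2 J2 <4,0,2>
R:3↔1 J1 <4,1,2>
#4 <5,1,2>
P:1↔4 J1 <5,2,2>
#5 <6,2,2>
R:5↔3 J1 <6,3,2>
3×5 − 2×3 − 1×2 = 7

M = 7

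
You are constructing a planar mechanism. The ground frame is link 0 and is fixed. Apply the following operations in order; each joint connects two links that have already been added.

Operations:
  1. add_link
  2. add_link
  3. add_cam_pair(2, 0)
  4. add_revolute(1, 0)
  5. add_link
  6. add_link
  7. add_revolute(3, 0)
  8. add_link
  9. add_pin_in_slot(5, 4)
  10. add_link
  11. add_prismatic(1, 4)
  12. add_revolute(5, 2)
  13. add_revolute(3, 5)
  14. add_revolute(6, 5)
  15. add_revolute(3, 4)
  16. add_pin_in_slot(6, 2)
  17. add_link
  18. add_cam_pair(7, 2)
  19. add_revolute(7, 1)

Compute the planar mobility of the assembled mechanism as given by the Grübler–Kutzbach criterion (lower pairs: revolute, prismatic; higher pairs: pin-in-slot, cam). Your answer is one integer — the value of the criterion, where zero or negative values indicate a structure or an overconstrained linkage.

link 0 = ground. State L|J1|J2 = 1|0|0
+link1  2|0|0
+link2  3|0|0
C(2,0) f=2→J2  3|0|1
R(1,0) f=1→J1  3|1|1
+link3  4|1|1
+link4  5|1|1
R(3,0) f=1→J1  5|2|1
+link5  6|2|1
PS(5,4) f=2→J2  6|2|2
+link6  7|2|2
P(1,4) f=1→J1  7|3|2
R(5,2) f=1→J1  7|4|2
R(3,5) f=1→J1  7|5|2
R(6,5) f=1→J1  7|6|2
R(3,4) f=1→J1  7|7|2
PS(6,2) f=2→J2  7|7|3
+link7  8|7|3
C(7,2) f=2→J2  8|7|4
R(7,1) f=1→J1  8|8|4
M = 3(8−1)−2·8−4 = 21−16−4 = 1

M = 1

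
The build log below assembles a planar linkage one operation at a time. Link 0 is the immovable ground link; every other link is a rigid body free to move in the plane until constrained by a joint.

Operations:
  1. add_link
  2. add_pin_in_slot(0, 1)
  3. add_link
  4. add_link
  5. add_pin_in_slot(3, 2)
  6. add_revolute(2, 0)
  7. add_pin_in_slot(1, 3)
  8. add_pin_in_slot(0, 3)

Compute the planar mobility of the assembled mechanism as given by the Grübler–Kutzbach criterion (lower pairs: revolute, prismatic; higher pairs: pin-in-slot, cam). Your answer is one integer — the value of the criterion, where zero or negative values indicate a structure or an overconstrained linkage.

ground; <1,0,0>
#1 <2,0,0>
PS:0↔1 J2 <2,0,1>
#2 <3,0,1>
#3 <4,0,1>
PS:3↔2 J2 <4,0,2>
R:2↔0 J1 <4,1,2>
PS:1↔3 J2 <4,1,3>
PS:0↔3 J2 <4,1,4>
3×3 − 2×1 − 1×4 = 3

M = 3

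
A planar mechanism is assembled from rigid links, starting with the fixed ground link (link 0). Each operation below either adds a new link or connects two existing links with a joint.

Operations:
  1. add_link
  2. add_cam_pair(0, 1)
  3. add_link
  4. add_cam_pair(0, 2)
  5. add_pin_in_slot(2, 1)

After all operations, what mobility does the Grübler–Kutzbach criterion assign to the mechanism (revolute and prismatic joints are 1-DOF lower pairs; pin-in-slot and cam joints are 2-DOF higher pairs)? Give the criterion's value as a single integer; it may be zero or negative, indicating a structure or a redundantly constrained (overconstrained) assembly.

M = 3

(L,J1,J2)=(1,0,0); link0 fixed
link1: (2,0,0)
C 0-1 [J2]: (2,0,1)
link2: (3,0,1)
C 0-2 [J2]: (3,0,2)
PS 2-1 [J2]: (3,0,3)
Grübler: 3·2 − 2·0 − 3 = 3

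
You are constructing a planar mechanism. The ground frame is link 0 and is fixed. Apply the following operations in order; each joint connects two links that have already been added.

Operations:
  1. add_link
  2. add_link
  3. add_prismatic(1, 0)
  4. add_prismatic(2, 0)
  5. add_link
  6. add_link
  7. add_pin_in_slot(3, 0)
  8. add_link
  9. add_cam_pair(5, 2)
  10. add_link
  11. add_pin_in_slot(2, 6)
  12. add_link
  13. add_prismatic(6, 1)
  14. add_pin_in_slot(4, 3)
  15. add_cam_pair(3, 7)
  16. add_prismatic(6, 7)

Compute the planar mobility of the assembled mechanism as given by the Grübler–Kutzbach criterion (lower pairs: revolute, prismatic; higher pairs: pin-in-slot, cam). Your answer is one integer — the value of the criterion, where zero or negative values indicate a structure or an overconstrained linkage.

M = 8

(L,J1,J2)=(1,0,0); link0 fixed
link1: (2,0,0)
link2: (3,0,0)
P 1-0 [J1]: (3,1,0)
P 2-0 [J1]: (3,2,0)
link3: (4,2,0)
link4: (5,2,0)
PS 3-0 [J2]: (5,2,1)
link5: (6,2,1)
C 5-2 [J2]: (6,2,2)
link6: (7,2,2)
PS 2-6 [J2]: (7,2,3)
link7: (8,2,3)
P 6-1 [J1]: (8,3,3)
PS 4-3 [J2]: (8,3,4)
C 3-7 [J2]: (8,3,5)
P 6-7 [J1]: (8,4,5)
Grübler: 3·7 − 2·4 − 5 = 8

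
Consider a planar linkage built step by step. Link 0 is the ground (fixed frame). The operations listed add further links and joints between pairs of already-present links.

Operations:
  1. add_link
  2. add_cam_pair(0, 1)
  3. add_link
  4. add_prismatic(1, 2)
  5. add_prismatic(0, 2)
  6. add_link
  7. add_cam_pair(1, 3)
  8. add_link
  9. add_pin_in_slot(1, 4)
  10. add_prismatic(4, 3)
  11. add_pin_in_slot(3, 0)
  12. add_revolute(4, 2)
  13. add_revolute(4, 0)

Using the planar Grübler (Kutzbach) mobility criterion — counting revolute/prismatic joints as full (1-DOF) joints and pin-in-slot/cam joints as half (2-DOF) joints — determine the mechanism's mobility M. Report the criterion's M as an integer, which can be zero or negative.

link 0 = ground. State L|J1|J2 = 1|0|0
+link1  2|0|0
C(0,1) f=2→J2  2|0|1
+link2  3|0|1
P(1,2) f=1→J1  3|1|1
P(0,2) f=1→J1  3|2|1
+link3  4|2|1
C(1,3) f=2→J2  4|2|2
+link4  5|2|2
PS(1,4) f=2→J2  5|2|3
P(4,3) f=1→J1  5|3|3
PS(3,0) f=2→J2  5|3|4
R(4,2) f=1→J1  5|4|4
R(4,0) f=1→J1  5|5|4
M = 3(5−1)−2·5−4 = 12−10−4 = -2

M = -2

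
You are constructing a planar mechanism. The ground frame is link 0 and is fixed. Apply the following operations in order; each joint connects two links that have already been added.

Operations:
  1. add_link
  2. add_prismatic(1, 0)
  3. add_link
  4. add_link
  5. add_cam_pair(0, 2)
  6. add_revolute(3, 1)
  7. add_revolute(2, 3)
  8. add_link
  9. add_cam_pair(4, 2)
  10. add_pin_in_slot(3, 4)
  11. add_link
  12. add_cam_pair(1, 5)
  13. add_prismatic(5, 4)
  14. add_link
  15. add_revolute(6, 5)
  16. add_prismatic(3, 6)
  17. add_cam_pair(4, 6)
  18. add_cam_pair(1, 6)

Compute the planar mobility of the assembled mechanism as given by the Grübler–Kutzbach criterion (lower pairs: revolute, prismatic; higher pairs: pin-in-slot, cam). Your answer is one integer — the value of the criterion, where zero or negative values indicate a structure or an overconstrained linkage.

M = 0

L=1 J1=0 J2=0
add link → L=2 J1=0 J2=0
P@1,0 dof=1 J1 → L=2 J1=1 J2=0
add link → L=3 J1=1 J2=0
add link → L=4 J1=1 J2=0
C@0,2 dof=2 J2 → L=4 J1=1 J2=1
R@3,1 dof=1 J1 → L=4 J1=2 J2=1
R@2,3 dof=1 J1 → L=4 J1=3 J2=1
add link → L=5 J1=3 J2=1
C@4,2 dof=2 J2 → L=5 J1=3 J2=2
PS@3,4 dof=2 J2 → L=5 J1=3 J2=3
add link → L=6 J1=3 J2=3
C@1,5 dof=2 J2 → L=6 J1=3 J2=4
P@5,4 dof=1 J1 → L=6 J1=4 J2=4
add link → L=7 J1=4 J2=4
R@6,5 dof=1 J1 → L=7 J1=5 J2=4
P@3,6 dof=1 J1 → L=7 J1=6 J2=4
C@4,6 dof=2 J2 → L=7 J1=6 J2=5
C@1,6 dof=2 J2 → L=7 J1=6 J2=6
M=3(L−1)−2J1−J2=3·6−2·6−6=0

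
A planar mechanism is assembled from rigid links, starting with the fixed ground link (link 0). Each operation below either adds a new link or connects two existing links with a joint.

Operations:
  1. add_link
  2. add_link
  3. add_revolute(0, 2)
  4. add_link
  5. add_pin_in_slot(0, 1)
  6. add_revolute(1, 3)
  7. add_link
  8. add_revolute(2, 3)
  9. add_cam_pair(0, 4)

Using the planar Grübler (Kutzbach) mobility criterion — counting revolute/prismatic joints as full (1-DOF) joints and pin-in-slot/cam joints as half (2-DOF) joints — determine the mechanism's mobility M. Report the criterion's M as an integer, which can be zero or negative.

[1;0;0] (link 0 is ground)
L+ [2;0;0]
L+ [3;0;0]
R(0,2)∈J1 [3;1;0]
L+ [4;1;0]
PS(0,1)∈J2 [4;1;1]
R(1,3)∈J1 [4;2;1]
L+ [5;2;1]
R(2,3)∈J1 [5;3;1]
C(0,4)∈J2 [5;3;2]
mobility = 12 − 6 − 2 = 4

M = 4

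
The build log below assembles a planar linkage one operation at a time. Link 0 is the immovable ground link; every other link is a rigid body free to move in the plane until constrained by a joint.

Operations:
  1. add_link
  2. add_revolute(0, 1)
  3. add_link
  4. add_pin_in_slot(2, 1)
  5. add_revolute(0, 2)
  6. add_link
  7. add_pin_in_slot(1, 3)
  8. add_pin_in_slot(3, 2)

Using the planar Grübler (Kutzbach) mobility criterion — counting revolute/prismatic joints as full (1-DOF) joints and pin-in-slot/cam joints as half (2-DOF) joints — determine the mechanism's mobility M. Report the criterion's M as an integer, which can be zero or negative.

M = 2

link 0 = ground. State L|J1|J2 = 1|0|0
+link1  2|0|0
R(0,1) f=1→J1  2|1|0
+link2  3|1|0
PS(2,1) f=2→J2  3|1|1
R(0,2) f=1→J1  3|2|1
+link3  4|2|1
PS(1,3) f=2→J2  4|2|2
PS(3,2) f=2→J2  4|2|3
M = 3(4−1)−2·2−3 = 9−4−3 = 2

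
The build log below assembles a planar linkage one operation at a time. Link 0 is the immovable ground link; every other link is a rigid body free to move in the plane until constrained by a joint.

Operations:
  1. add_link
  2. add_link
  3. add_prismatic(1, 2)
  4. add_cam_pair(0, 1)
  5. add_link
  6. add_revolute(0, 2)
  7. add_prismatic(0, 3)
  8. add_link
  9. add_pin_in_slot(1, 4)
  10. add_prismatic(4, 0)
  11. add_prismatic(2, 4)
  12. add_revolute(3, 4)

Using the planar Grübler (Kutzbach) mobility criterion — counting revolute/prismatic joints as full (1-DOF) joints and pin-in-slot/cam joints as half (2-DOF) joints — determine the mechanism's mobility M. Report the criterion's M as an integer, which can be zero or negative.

M = -2

L=1 J1=0 J2=0
add link → L=2 J1=0 J2=0
add link → L=3 J1=0 J2=0
P@1,2 dof=1 J1 → L=3 J1=1 J2=0
C@0,1 dof=2 J2 → L=3 J1=1 J2=1
add link → L=4 J1=1 J2=1
R@0,2 dof=1 J1 → L=4 J1=2 J2=1
P@0,3 dof=1 J1 → L=4 J1=3 J2=1
add link → L=5 J1=3 J2=1
PS@1,4 dof=2 J2 → L=5 J1=3 J2=2
P@4,0 dof=1 J1 → L=5 J1=4 J2=2
P@2,4 dof=1 J1 → L=5 J1=5 J2=2
R@3,4 dof=1 J1 → L=5 J1=6 J2=2
M=3(L−1)−2J1−J2=3·4−2·6−2=-2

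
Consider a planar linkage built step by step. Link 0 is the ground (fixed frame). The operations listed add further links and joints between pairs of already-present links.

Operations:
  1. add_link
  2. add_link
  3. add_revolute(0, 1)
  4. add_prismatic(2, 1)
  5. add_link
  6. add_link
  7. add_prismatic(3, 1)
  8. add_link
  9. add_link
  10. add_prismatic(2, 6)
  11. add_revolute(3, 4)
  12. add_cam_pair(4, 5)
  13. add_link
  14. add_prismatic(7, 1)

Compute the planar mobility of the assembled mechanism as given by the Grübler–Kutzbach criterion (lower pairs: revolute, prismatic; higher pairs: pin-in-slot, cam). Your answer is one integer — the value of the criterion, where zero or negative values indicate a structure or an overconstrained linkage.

M = 8

link 0 = ground. State L|J1|J2 = 1|0|0
+link1  2|0|0
+link2  3|0|0
R(0,1) f=1→J1  3|1|0
P(2,1) f=1→J1  3|2|0
+link3  4|2|0
+link4  5|2|0
P(3,1) f=1→J1  5|3|0
+link5  6|3|0
+link6  7|3|0
P(2,6) f=1→J1  7|4|0
R(3,4) f=1→J1  7|5|0
C(4,5) f=2→J2  7|5|1
+link7  8|5|1
P(7,1) f=1→J1  8|6|1
M = 3(8−1)−2·6−1 = 21−12−1 = 8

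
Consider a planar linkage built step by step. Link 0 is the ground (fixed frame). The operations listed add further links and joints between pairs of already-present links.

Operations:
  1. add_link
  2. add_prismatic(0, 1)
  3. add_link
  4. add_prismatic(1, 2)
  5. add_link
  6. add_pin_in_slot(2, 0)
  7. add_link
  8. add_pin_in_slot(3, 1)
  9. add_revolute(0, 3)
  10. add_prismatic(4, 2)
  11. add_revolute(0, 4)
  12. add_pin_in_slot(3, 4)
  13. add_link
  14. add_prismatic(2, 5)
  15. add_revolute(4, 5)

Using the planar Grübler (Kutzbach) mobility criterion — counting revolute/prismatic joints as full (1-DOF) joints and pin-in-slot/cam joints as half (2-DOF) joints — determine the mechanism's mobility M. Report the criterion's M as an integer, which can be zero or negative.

M = -2

[1;0;0] (link 0 is ground)
L+ [2;0;0]
P(0,1)∈J1 [2;1;0]
L+ [3;1;0]
P(1,2)∈J1 [3;2;0]
L+ [4;2;0]
PS(2,0)∈J2 [4;2;1]
L+ [5;2;1]
PS(3,1)∈J2 [5;2;2]
R(0,3)∈J1 [5;3;2]
P(4,2)∈J1 [5;4;2]
R(0,4)∈J1 [5;5;2]
PS(3,4)∈J2 [5;5;3]
L+ [6;5;3]
P(2,5)∈J1 [6;6;3]
R(4,5)∈J1 [6;7;3]
mobility = 15 − 14 − 3 = -2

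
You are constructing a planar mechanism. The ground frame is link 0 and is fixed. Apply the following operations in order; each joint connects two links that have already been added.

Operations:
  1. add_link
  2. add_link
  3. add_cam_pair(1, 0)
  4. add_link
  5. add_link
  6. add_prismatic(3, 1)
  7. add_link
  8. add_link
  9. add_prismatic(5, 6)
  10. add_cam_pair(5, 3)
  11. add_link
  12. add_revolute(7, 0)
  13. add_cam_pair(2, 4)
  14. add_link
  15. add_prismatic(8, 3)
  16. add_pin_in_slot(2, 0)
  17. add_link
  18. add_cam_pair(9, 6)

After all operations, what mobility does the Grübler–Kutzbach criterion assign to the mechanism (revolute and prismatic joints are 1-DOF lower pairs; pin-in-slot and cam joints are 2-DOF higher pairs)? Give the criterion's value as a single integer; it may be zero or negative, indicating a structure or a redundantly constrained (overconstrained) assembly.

L=1 J1=0 J2=0
add link → L=2 J1=0 J2=0
add link → L=3 J1=0 J2=0
C@1,0 dof=2 J2 → L=3 J1=0 J2=1
add link → L=4 J1=0 J2=1
add link → L=5 J1=0 J2=1
P@3,1 dof=1 J1 → L=5 J1=1 J2=1
add link → L=6 J1=1 J2=1
add link → L=7 J1=1 J2=1
P@5,6 dof=1 J1 → L=7 J1=2 J2=1
C@5,3 dof=2 J2 → L=7 J1=2 J2=2
add link → L=8 J1=2 J2=2
R@7,0 dof=1 J1 → L=8 J1=3 J2=2
C@2,4 dof=2 J2 → L=8 J1=3 J2=3
add link → L=9 J1=3 J2=3
P@8,3 dof=1 J1 → L=9 J1=4 J2=3
PS@2,0 dof=2 J2 → L=9 J1=4 J2=4
add link → L=10 J1=4 J2=4
C@9,6 dof=2 J2 → L=10 J1=4 J2=5
M=3(L−1)−2J1−J2=3·9−2·4−5=14

M = 14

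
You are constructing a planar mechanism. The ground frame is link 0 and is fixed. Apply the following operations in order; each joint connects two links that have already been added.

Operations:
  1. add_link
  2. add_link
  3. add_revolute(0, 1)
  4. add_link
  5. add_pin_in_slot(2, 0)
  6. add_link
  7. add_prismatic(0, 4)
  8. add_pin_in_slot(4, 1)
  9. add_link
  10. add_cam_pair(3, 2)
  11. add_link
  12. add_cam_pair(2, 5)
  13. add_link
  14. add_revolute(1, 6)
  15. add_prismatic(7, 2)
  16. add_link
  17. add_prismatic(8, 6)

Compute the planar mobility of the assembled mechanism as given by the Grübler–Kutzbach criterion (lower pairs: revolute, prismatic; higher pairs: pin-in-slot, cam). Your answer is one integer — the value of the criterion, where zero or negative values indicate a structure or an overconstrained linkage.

M = 10

[1;0;0] (link 0 is ground)
L+ [2;0;0]
L+ [3;0;0]
R(0,1)∈J1 [3;1;0]
L+ [4;1;0]
PS(2,0)∈J2 [4;1;1]
L+ [5;1;1]
P(0,4)∈J1 [5;2;1]
PS(4,1)∈J2 [5;2;2]
L+ [6;2;2]
C(3,2)∈J2 [6;2;3]
L+ [7;2;3]
C(2,5)∈J2 [7;2;4]
L+ [8;2;4]
R(1,6)∈J1 [8;3;4]
P(7,2)∈J1 [8;4;4]
L+ [9;4;4]
P(8,6)∈J1 [9;5;4]
mobility = 24 − 10 − 4 = 10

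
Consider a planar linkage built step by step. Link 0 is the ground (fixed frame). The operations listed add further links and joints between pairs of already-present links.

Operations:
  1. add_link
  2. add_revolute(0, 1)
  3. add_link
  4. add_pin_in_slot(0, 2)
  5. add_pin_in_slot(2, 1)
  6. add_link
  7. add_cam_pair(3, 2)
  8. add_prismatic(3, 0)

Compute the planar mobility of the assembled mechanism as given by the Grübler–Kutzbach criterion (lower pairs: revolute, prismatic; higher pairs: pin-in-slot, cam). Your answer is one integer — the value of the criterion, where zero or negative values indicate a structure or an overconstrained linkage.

M = 2

(L,J1,J2)=(1,0,0); link0 fixed
link1: (2,0,0)
R 0-1 [J1]: (2,1,0)
link2: (3,1,0)
PS 0-2 [J2]: (3,1,1)
PS 2-1 [J2]: (3,1,2)
link3: (4,1,2)
C 3-2 [J2]: (4,1,3)
P 3-0 [J1]: (4,2,3)
Grübler: 3·3 − 2·2 − 3 = 2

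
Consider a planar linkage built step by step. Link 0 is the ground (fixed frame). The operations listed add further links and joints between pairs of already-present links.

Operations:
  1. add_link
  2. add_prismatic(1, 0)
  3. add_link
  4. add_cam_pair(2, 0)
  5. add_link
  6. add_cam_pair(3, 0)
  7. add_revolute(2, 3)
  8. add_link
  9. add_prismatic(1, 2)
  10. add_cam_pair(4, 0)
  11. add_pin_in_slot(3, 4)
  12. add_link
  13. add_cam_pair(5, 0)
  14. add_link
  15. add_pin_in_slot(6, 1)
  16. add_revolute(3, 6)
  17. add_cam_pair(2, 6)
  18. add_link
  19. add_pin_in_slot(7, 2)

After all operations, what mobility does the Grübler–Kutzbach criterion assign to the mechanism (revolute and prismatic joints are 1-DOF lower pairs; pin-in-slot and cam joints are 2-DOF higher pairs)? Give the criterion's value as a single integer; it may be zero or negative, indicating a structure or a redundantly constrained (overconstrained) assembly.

(L,J1,J2)=(1,0,0); link0 fixed
link1: (2,0,0)
P 1-0 [J1]: (2,1,0)
link2: (3,1,0)
C 2-0 [J2]: (3,1,1)
link3: (4,1,1)
C 3-0 [J2]: (4,1,2)
R 2-3 [J1]: (4,2,2)
link4: (5,2,2)
P 1-2 [J1]: (5,3,2)
C 4-0 [J2]: (5,3,3)
PS 3-4 [J2]: (5,3,4)
link5: (6,3,4)
C 5-0 [J2]: (6,3,5)
link6: (7,3,5)
PS 6-1 [J2]: (7,3,6)
R 3-6 [J1]: (7,4,6)
C 2-6 [J2]: (7,4,7)
link7: (8,4,7)
PS 7-2 [J2]: (8,4,8)
Grübler: 3·7 − 2·4 − 8 = 5

M = 5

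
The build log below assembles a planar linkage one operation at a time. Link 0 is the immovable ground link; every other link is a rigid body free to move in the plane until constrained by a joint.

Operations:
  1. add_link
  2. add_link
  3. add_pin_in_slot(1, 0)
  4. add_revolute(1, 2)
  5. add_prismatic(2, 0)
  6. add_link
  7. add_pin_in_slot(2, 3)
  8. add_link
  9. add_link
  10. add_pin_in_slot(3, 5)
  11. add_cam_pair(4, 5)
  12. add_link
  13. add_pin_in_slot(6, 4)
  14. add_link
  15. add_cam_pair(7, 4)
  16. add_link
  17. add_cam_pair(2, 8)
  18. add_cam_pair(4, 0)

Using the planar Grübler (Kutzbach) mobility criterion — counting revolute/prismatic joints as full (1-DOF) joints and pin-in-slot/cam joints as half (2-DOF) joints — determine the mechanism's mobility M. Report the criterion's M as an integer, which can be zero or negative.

M = 12

[1;0;0] (link 0 is ground)
L+ [2;0;0]
L+ [3;0;0]
PS(1,0)∈J2 [3;0;1]
R(1,2)∈J1 [3;1;1]
P(2,0)∈J1 [3;2;1]
L+ [4;2;1]
PS(2,3)∈J2 [4;2;2]
L+ [5;2;2]
L+ [6;2;2]
PS(3,5)∈J2 [6;2;3]
C(4,5)∈J2 [6;2;4]
L+ [7;2;4]
PS(6,4)∈J2 [7;2;5]
L+ [8;2;5]
C(7,4)∈J2 [8;2;6]
L+ [9;2;6]
C(2,8)∈J2 [9;2;7]
C(4,0)∈J2 [9;2;8]
mobility = 24 − 4 − 8 = 12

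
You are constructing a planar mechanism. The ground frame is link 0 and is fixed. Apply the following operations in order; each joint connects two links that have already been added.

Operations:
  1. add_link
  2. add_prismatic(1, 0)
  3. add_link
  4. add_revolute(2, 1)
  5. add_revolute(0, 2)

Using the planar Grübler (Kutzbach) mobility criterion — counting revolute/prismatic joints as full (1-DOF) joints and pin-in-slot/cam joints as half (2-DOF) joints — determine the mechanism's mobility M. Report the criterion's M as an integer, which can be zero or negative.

ground; <1,0,0>
#1 <2,0,0>
P:1↔0 J1 <2,1,0>
#2 <3,1,0>
R:2↔1 J1 <3,2,0>
R:0↔2 J1 <3,3,0>
3×2 − 2×3 − 1×0 = 0

M = 0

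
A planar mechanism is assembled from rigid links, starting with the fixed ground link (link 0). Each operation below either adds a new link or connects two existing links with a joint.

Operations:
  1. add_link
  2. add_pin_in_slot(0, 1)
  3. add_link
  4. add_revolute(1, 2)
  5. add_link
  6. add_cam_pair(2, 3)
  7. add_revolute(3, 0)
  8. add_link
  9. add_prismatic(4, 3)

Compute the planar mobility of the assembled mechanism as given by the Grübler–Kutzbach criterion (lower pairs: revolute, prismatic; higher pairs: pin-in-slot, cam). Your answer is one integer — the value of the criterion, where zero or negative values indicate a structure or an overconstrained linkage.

M = 4

link 0 = ground. State L|J1|J2 = 1|0|0
+link1  2|0|0
PS(0,1) f=2→J2  2|0|1
+link2  3|0|1
R(1,2) f=1→J1  3|1|1
+link3  4|1|1
C(2,3) f=2→J2  4|1|2
R(3,0) f=1→J1  4|2|2
+link4  5|2|2
P(4,3) f=1→J1  5|3|2
M = 3(5−1)−2·3−2 = 12−6−2 = 4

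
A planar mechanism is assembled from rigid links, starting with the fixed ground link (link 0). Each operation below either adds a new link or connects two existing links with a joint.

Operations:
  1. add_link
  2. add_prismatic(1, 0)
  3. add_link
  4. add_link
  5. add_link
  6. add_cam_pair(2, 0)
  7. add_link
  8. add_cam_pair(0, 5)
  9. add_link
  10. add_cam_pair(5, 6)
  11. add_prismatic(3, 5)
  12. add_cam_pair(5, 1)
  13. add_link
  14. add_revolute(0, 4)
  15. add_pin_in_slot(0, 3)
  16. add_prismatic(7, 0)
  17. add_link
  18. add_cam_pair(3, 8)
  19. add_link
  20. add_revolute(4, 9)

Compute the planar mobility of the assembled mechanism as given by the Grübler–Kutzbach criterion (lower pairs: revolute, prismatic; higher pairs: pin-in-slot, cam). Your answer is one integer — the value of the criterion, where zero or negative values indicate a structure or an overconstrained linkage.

(L,J1,J2)=(1,0,0); link0 fixed
link1: (2,0,0)
P 1-0 [J1]: (2,1,0)
link2: (3,1,0)
link3: (4,1,0)
link4: (5,1,0)
C 2-0 [J2]: (5,1,1)
link5: (6,1,1)
C 0-5 [J2]: (6,1,2)
link6: (7,1,2)
C 5-6 [J2]: (7,1,3)
P 3-5 [J1]: (7,2,3)
C 5-1 [J2]: (7,2,4)
link7: (8,2,4)
R 0-4 [J1]: (8,3,4)
PS 0-3 [J2]: (8,3,5)
P 7-0 [J1]: (8,4,5)
link8: (9,4,5)
C 3-8 [J2]: (9,4,6)
link9: (10,4,6)
R 4-9 [J1]: (10,5,6)
Grübler: 3·9 − 2·5 − 6 = 11

M = 11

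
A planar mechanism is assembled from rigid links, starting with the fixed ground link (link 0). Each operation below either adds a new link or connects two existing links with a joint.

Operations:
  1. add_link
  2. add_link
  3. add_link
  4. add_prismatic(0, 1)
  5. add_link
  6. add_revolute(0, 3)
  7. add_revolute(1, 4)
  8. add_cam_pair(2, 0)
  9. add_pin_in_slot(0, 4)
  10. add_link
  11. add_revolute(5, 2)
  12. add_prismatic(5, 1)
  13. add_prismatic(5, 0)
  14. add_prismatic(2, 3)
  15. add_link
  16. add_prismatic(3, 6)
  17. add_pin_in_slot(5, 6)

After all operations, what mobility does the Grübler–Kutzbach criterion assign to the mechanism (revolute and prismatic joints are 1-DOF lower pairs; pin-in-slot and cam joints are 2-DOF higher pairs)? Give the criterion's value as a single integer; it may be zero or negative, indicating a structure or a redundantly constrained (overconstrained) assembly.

M = -1

link 0 = ground. State L|J1|J2 = 1|0|0
+link1  2|0|0
+link2  3|0|0
+link3  4|0|0
P(0,1) f=1→J1  4|1|0
+link4  5|1|0
R(0,3) f=1→J1  5|2|0
R(1,4) f=1→J1  5|3|0
C(2,0) f=2→J2  5|3|1
PS(0,4) f=2→J2  5|3|2
+link5  6|3|2
R(5,2) f=1→J1  6|4|2
P(5,1) f=1→J1  6|5|2
P(5,0) f=1→J1  6|6|2
P(2,3) f=1→J1  6|7|2
+link6  7|7|2
P(3,6) f=1→J1  7|8|2
PS(5,6) f=2→J2  7|8|3
M = 3(7−1)−2·8−3 = 18−16−3 = -1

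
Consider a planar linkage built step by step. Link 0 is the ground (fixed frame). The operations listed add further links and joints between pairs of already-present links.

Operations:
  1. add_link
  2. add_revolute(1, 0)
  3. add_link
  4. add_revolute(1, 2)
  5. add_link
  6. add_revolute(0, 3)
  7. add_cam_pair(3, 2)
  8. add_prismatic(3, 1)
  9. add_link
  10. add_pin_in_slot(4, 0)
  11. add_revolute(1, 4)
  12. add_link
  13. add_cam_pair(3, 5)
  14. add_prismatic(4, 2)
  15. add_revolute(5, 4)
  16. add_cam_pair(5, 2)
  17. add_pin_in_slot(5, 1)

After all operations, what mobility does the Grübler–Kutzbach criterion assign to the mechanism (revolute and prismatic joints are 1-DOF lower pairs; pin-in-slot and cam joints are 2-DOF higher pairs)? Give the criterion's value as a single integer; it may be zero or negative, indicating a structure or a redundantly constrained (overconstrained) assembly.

M = -4

(L,J1,J2)=(1,0,0); link0 fixed
link1: (2,0,0)
R 1-0 [J1]: (2,1,0)
link2: (3,1,0)
R 1-2 [J1]: (3,2,0)
link3: (4,2,0)
R 0-3 [J1]: (4,3,0)
C 3-2 [J2]: (4,3,1)
P 3-1 [J1]: (4,4,1)
link4: (5,4,1)
PS 4-0 [J2]: (5,4,2)
R 1-4 [J1]: (5,5,2)
link5: (6,5,2)
C 3-5 [J2]: (6,5,3)
P 4-2 [J1]: (6,6,3)
R 5-4 [J1]: (6,7,3)
C 5-2 [J2]: (6,7,4)
PS 5-1 [J2]: (6,7,5)
Grübler: 3·5 − 2·7 − 5 = -4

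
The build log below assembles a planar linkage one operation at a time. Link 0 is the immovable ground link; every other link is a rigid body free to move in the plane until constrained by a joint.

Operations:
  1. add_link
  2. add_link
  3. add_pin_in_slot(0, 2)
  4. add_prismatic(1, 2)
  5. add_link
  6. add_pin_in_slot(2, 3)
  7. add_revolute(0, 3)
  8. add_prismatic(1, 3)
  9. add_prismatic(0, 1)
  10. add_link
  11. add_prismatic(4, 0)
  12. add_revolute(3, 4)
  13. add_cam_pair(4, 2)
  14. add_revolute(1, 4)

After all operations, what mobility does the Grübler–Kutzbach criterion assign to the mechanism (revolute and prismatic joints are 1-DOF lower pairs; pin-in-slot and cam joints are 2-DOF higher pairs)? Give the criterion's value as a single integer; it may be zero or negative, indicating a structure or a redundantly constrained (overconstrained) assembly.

M = -5

link 0 = ground. State L|J1|J2 = 1|0|0
+link1  2|0|0
+link2  3|0|0
PS(0,2) f=2→J2  3|0|1
P(1,2) f=1→J1  3|1|1
+link3  4|1|1
PS(2,3) f=2→J2  4|1|2
R(0,3) f=1→J1  4|2|2
P(1,3) f=1→J1  4|3|2
P(0,1) f=1→J1  4|4|2
+link4  5|4|2
P(4,0) f=1→J1  5|5|2
R(3,4) f=1→J1  5|6|2
C(4,2) f=2→J2  5|6|3
R(1,4) f=1→J1  5|7|3
M = 3(5−1)−2·7−3 = 12−14−3 = -5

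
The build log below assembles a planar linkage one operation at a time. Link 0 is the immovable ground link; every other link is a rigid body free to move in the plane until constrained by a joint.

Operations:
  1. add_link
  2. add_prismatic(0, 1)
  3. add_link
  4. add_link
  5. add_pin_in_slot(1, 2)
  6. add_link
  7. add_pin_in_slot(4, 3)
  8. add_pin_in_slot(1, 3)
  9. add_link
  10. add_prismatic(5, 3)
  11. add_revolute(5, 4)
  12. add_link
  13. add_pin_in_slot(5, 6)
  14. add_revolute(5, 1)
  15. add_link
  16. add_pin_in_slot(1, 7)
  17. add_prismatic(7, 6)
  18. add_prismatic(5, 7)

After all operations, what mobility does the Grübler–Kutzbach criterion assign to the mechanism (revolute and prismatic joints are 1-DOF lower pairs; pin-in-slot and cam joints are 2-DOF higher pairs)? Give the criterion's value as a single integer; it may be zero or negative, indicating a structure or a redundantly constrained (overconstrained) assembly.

ground; <1,0,0>
#1 <2,0,0>
P:0↔1 J1 <2,1,0>
#2 <3,1,0>
#3 <4,1,0>
PS:1↔2 J2 <4,1,1>
#4 <5,1,1>
PS:4↔3 J2 <5,1,2>
PS:1↔3 J2 <5,1,3>
#5 <6,1,3>
P:5↔3 J1 <6,2,3>
R:5↔4 J1 <6,3,3>
#6 <7,3,3>
PS:5↔6 J2 <7,3,4>
R:5↔1 J1 <7,4,4>
#7 <8,4,4>
PS:1↔7 J2 <8,4,5>
P:7↔6 J1 <8,5,5>
P:5↔7 J1 <8,6,5>
3×7 − 2×6 − 1×5 = 4

M = 4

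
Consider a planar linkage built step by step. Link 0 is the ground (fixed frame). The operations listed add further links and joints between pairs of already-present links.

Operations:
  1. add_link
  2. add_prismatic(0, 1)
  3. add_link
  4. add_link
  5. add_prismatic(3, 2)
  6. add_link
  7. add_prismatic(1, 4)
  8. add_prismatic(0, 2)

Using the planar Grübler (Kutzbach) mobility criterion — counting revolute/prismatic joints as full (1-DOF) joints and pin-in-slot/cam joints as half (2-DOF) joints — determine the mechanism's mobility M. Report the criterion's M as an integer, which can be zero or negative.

[1;0;0] (link 0 is ground)
L+ [2;0;0]
P(0,1)∈J1 [2;1;0]
L+ [3;1;0]
L+ [4;1;0]
P(3,2)∈J1 [4;2;0]
L+ [5;2;0]
P(1,4)∈J1 [5;3;0]
P(0,2)∈J1 [5;4;0]
mobility = 12 − 8 − 0 = 4

M = 4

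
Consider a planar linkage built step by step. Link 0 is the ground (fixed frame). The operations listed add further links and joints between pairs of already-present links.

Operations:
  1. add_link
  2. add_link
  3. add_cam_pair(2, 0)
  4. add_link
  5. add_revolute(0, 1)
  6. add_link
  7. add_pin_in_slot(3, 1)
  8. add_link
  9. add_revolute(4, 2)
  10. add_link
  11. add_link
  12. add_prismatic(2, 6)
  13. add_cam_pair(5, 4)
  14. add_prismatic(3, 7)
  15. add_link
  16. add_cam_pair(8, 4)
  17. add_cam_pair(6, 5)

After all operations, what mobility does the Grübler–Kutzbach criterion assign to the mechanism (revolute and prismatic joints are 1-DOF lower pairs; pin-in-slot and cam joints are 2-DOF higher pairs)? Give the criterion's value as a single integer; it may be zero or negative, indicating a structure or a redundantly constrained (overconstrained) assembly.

[1;0;0] (link 0 is ground)
L+ [2;0;0]
L+ [3;0;0]
C(2,0)∈J2 [3;0;1]
L+ [4;0;1]
R(0,1)∈J1 [4;1;1]
L+ [5;1;1]
PS(3,1)∈J2 [5;1;2]
L+ [6;1;2]
R(4,2)∈J1 [6;2;2]
L+ [7;2;2]
L+ [8;2;2]
P(2,6)∈J1 [8;3;2]
C(5,4)∈J2 [8;3;3]
P(3,7)∈J1 [8;4;3]
L+ [9;4;3]
C(8,4)∈J2 [9;4;4]
C(6,5)∈J2 [9;4;5]
mobility = 24 − 8 − 5 = 11

M = 11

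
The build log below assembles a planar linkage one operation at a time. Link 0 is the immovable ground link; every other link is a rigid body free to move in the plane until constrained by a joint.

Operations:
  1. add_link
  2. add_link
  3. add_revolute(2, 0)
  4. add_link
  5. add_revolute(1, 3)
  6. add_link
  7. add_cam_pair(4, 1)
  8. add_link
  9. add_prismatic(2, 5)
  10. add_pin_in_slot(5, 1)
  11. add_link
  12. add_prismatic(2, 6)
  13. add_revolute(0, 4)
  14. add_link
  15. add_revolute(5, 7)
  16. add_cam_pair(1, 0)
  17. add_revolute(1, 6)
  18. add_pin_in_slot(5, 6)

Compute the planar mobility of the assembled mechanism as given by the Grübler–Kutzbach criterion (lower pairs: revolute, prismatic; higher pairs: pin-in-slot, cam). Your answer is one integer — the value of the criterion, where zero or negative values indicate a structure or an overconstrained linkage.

M = 3

ground; <1,0,0>
#1 <2,0,0>
#2 <3,0,0>
R:2↔0 J1 <3,1,0>
#3 <4,1,0>
R:1↔3 J1 <4,2,0>
#4 <5,2,0>
C:4↔1 J2 <5,2,1>
#5 <6,2,1>
P:2↔5 J1 <6,3,1>
PS:5↔1 J2 <6,3,2>
#6 <7,3,2>
P:2↔6 J1 <7,4,2>
R:0↔4 J1 <7,5,2>
#7 <8,5,2>
R:5↔7 J1 <8,6,2>
C:1↔0 J2 <8,6,3>
R:1↔6 J1 <8,7,3>
PS:5↔6 J2 <8,7,4>
3×7 − 2×7 − 1×4 = 3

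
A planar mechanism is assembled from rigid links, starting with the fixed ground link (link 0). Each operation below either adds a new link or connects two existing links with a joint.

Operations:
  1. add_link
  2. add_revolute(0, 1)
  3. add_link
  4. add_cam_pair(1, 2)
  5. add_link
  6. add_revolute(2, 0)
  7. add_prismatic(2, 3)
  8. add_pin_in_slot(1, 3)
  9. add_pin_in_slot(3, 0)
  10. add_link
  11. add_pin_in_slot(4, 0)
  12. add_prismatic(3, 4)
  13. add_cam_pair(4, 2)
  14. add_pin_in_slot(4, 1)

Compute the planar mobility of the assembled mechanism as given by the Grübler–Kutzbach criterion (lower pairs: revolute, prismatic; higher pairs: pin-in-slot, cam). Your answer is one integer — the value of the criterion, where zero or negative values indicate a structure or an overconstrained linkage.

(L,J1,J2)=(1,0,0); link0 fixed
link1: (2,0,0)
R 0-1 [J1]: (2,1,0)
link2: (3,1,0)
C 1-2 [J2]: (3,1,1)
link3: (4,1,1)
R 2-0 [J1]: (4,2,1)
P 2-3 [J1]: (4,3,1)
PS 1-3 [J2]: (4,3,2)
PS 3-0 [J2]: (4,3,3)
link4: (5,3,3)
PS 4-0 [J2]: (5,3,4)
P 3-4 [J1]: (5,4,4)
C 4-2 [J2]: (5,4,5)
PS 4-1 [J2]: (5,4,6)
Grübler: 3·4 − 2·4 − 6 = -2

M = -2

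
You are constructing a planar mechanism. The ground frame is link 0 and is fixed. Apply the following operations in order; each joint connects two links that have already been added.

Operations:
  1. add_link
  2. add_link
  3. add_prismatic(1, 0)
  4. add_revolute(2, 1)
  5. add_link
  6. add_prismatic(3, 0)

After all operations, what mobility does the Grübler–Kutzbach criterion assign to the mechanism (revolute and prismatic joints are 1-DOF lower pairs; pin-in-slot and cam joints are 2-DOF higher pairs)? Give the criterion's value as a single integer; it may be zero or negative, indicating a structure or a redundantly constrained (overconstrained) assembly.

M = 3

[1;0;0] (link 0 is ground)
L+ [2;0;0]
L+ [3;0;0]
P(1,0)∈J1 [3;1;0]
R(2,1)∈J1 [3;2;0]
L+ [4;2;0]
P(3,0)∈J1 [4;3;0]
mobility = 9 − 6 − 0 = 3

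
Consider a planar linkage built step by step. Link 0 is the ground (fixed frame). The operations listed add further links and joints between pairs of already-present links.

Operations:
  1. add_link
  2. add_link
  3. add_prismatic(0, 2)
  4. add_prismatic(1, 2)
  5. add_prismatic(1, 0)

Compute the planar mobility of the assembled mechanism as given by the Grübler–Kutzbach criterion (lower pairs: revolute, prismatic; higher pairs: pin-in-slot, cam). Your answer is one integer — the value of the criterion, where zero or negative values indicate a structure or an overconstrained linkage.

(L,J1,J2)=(1,0,0); link0 fixed
link1: (2,0,0)
link2: (3,0,0)
P 0-2 [J1]: (3,1,0)
P 1-2 [J1]: (3,2,0)
P 1-0 [J1]: (3,3,0)
Grübler: 3·2 − 2·3 − 0 = 0

M = 0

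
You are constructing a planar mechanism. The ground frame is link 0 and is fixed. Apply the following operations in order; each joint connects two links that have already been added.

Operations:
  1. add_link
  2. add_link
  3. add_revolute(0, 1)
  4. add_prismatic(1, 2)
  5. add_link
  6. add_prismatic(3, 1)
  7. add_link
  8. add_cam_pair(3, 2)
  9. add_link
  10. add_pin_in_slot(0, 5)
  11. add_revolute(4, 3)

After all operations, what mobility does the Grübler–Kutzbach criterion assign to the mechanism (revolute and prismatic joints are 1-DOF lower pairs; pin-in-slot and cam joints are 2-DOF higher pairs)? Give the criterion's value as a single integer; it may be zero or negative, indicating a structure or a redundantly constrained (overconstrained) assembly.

M = 5

[1;0;0] (link 0 is ground)
L+ [2;0;0]
L+ [3;0;0]
R(0,1)∈J1 [3;1;0]
P(1,2)∈J1 [3;2;0]
L+ [4;2;0]
P(3,1)∈J1 [4;3;0]
L+ [5;3;0]
C(3,2)∈J2 [5;3;1]
L+ [6;3;1]
PS(0,5)∈J2 [6;3;2]
R(4,3)∈J1 [6;4;2]
mobility = 15 − 8 − 2 = 5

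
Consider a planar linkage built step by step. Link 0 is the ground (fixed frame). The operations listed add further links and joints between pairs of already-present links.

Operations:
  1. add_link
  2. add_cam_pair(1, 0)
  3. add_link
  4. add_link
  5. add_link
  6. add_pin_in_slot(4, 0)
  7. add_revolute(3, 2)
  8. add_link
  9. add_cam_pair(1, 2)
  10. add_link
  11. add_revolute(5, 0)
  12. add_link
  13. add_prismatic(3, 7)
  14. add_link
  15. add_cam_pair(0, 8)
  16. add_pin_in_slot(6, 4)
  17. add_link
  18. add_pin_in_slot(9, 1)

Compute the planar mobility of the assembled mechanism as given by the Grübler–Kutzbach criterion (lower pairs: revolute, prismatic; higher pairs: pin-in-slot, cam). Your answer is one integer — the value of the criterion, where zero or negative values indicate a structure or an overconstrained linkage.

M = 15

(L,J1,J2)=(1,0,0); link0 fixed
link1: (2,0,0)
C 1-0 [J2]: (2,0,1)
link2: (3,0,1)
link3: (4,0,1)
link4: (5,0,1)
PS 4-0 [J2]: (5,0,2)
R 3-2 [J1]: (5,1,2)
link5: (6,1,2)
C 1-2 [J2]: (6,1,3)
link6: (7,1,3)
R 5-0 [J1]: (7,2,3)
link7: (8,2,3)
P 3-7 [J1]: (8,3,3)
link8: (9,3,3)
C 0-8 [J2]: (9,3,4)
PS 6-4 [J2]: (9,3,5)
link9: (10,3,5)
PS 9-1 [J2]: (10,3,6)
Grübler: 3·9 − 2·3 − 6 = 15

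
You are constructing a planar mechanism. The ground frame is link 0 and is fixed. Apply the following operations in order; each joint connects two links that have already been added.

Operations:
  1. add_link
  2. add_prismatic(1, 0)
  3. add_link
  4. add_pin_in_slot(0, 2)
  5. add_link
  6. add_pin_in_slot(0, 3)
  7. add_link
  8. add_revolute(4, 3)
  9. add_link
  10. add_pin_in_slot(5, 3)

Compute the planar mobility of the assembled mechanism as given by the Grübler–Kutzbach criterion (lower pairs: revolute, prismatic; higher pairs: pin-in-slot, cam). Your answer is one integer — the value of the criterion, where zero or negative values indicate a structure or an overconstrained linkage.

ground; <1,0,0>
#1 <2,0,0>
P:1↔0 J1 <2,1,0>
#2 <3,1,0>
PS:0↔2 J2 <3,1,1>
#3 <4,1,1>
PS:0↔3 J2 <4,1,2>
#4 <5,1,2>
R:4↔3 J1 <5,2,2>
#5 <6,2,2>
PS:5↔3 J2 <6,2,3>
3×5 − 2×2 − 1×3 = 8

M = 8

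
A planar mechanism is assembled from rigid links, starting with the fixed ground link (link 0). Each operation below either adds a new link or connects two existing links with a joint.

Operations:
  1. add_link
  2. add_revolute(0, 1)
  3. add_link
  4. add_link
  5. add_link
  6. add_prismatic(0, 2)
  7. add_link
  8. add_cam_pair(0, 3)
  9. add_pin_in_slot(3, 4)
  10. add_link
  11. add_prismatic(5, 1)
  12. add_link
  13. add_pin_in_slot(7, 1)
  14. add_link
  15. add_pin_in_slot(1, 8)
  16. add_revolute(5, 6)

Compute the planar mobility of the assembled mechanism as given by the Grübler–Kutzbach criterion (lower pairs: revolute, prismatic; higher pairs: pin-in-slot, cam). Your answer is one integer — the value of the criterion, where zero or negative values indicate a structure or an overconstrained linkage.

(L,J1,J2)=(1,0,0); link0 fixed
link1: (2,0,0)
R 0-1 [J1]: (2,1,0)
link2: (3,1,0)
link3: (4,1,0)
link4: (5,1,0)
P 0-2 [J1]: (5,2,0)
link5: (6,2,0)
C 0-3 [J2]: (6,2,1)
PS 3-4 [J2]: (6,2,2)
link6: (7,2,2)
P 5-1 [J1]: (7,3,2)
link7: (8,3,2)
PS 7-1 [J2]: (8,3,3)
link8: (9,3,3)
PS 1-8 [J2]: (9,3,4)
R 5-6 [J1]: (9,4,4)
Grübler: 3·8 − 2·4 − 4 = 12

M = 12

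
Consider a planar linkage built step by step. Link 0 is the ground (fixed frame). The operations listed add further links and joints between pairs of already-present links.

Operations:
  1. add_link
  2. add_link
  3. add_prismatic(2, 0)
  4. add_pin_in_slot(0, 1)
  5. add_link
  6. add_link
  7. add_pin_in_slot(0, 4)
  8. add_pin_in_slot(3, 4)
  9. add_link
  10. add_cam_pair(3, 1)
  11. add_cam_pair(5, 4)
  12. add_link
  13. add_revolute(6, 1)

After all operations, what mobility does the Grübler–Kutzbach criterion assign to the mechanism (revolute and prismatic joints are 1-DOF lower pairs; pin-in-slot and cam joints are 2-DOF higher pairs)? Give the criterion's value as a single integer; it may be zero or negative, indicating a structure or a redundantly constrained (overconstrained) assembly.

M = 9

L=1 J1=0 J2=0
add link → L=2 J1=0 J2=0
add link → L=3 J1=0 J2=0
P@2,0 dof=1 J1 → L=3 J1=1 J2=0
PS@0,1 dof=2 J2 → L=3 J1=1 J2=1
add link → L=4 J1=1 J2=1
add link → L=5 J1=1 J2=1
PS@0,4 dof=2 J2 → L=5 J1=1 J2=2
PS@3,4 dof=2 J2 → L=5 J1=1 J2=3
add link → L=6 J1=1 J2=3
C@3,1 dof=2 J2 → L=6 J1=1 J2=4
C@5,4 dof=2 J2 → L=6 J1=1 J2=5
add link → L=7 J1=1 J2=5
R@6,1 dof=1 J1 → L=7 J1=2 J2=5
M=3(L−1)−2J1−J2=3·6−2·2−5=9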